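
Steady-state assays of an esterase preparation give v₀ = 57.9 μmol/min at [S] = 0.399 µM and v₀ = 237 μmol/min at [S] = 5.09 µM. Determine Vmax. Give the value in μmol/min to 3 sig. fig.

322 μmol/min

In reciprocal form, 1/v = (Km/Vmax)·(1/[S]) + 1/Vmax. The two points give (1/[S], 1/v) = (2.506, 0.01727) and (0.1965, 0.004219).
Slope = (0.01727 − 0.004219)/(2.506 − 0.1965) = 0.005651; intercept = 0.01727 − 0.005651×2.506 = 0.003109.
Vmax = 1/intercept = 322 μmol/min; Km = slope × Vmax = 0.005651 × 322 = 1.82 µM.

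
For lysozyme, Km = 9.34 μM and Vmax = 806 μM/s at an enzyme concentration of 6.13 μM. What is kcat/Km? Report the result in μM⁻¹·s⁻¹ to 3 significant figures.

kcat = Vmax/[E]total = 806/6.13 = 131 s⁻¹.
kcat/Km = 131/9.34 = 14.1 μM⁻¹·s⁻¹.

14.1 μM⁻¹·s⁻¹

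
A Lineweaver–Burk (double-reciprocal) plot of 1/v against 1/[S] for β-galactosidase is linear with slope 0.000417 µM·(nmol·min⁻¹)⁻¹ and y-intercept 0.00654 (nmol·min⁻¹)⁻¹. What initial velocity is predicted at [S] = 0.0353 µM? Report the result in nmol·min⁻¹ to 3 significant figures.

The y-intercept is 1/Vmax, so Vmax = 1/0.00654 = 153 nmol·min⁻¹.
The slope is Km/Vmax, so Km = 0.000417 × 153 = 0.0638 µM.
Then v = 153 × 0.0353/(0.0638 + 0.0353) = 54.5 nmol·min⁻¹.

54.5 nmol·min⁻¹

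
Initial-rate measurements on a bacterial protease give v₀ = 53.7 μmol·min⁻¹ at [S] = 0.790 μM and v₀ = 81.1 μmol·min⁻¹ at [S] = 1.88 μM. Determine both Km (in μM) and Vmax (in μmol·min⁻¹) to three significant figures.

Km = 1.10 μM; Vmax = 129 μmol·min⁻¹

From v = Vmax[S]/(Km+[S]), each point gives Vmax = v(Km+[S])/[S].
Equating: 53.7(Km+0.790)/0.790 = 81.1(Km+1.88)/1.88.
67.97·Km + 53.7 = 43.14·Km + 81.1, so (67.97 − 43.14)·Km = 81.1 − 53.7.
Km = 27.40/24.84 = 1.10 μM; then Vmax = 53.7(1.10+0.790)/0.790 = 129 μmol·min⁻¹.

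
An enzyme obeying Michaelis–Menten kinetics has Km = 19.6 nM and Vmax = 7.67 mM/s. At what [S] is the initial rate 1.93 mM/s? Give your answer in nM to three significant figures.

6.59 nM

Rearranging v = Vmax[S]/(Km+[S]) gives [S] = Km·v/(Vmax − v).
[S] = 19.6 × 1.93 / (7.67 − 1.93) = 37.83/5.740 = 6.59 nM.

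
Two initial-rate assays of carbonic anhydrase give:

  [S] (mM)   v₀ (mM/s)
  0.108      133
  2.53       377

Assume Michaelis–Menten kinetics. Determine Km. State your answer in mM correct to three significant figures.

In reciprocal form, 1/v = (Km/Vmax)·(1/[S]) + 1/Vmax. The two points give (1/[S], 1/v) = (9.259, 0.007519) and (0.3953, 0.002653).
Slope = (0.007519 − 0.002653)/(9.259 − 0.3953) = 0.0005490; intercept = 0.007519 − 0.0005490×9.259 = 0.002436.
Vmax = 1/intercept = 411 mM/s; Km = slope × Vmax = 0.0005490 × 411 = 0.225 mM.

0.225 mM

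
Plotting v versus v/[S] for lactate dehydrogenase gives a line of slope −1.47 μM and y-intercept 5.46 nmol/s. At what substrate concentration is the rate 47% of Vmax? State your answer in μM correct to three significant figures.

The Eadie–Hofstee slope gives Km = 1.47 μM (slope = −Km).
v/Vmax = [S]/(Km+[S]) = 0.47 ⇒ [S] = Km·0.47/(1−0.47) = 1.47 × 0.8868 = 1.30 μM.

1.30 μM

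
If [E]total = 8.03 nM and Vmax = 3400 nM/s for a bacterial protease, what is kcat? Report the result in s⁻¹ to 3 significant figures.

423 s⁻¹

kcat = Vmax/[E]total = 3400 nM/s / 8.03 nM = 423 s⁻¹.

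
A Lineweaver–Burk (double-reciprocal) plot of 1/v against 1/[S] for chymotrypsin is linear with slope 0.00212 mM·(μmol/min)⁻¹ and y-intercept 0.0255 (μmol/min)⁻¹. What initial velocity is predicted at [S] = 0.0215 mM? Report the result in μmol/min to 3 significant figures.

The y-intercept is 1/Vmax, so Vmax = 1/0.0255 = 39.2 μmol/min.
The slope is Km/Vmax, so Km = 0.00212 × 39.2 = 0.0831 mM.
Then v = 39.2 × 0.0215/(0.0831 + 0.0215) = 8.06 μmol/min.

8.06 μmol/min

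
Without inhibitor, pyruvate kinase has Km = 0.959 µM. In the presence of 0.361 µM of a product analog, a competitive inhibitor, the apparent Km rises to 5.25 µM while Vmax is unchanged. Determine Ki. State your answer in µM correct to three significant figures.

0.0807 µM

Competitive: Km,app = α·Km with α = 1 + [I]/Ki.
α = Km,app/Km = 5.25/0.959 = 5.474.
Ki = [I]/(α − 1) = 0.361/4.474 = 0.0807 µM.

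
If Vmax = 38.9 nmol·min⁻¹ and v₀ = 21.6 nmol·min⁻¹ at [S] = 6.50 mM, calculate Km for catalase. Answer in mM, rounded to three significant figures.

5.21 mM

v/Vmax = 21.6/38.9 = 0.5553 = [S]/(Km+[S]).
So Km + [S] = [S]/0.5553 = 11.71 mM, giving Km = 11.71 − 6.50 = 5.21 mM.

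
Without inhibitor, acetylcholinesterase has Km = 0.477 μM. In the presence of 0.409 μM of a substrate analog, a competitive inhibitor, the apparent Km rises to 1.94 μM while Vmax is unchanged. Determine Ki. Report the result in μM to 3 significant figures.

0.133 μM

Competitive: Km,app = α·Km with α = 1 + [I]/Ki.
α = Km,app/Km = 1.94/0.477 = 4.067.
Since α = 1 + [I]/Ki, [I]/Ki = 4.067 − 1 = 3.067 and Ki = 0.409/3.067 = 0.133 μM.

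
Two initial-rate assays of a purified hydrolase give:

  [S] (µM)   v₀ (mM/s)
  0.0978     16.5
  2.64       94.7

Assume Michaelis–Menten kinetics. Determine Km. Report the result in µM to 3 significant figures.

0.589 µM

In reciprocal form, 1/v = (Km/Vmax)·(1/[S]) + 1/Vmax. The two points give (1/[S], 1/v) = (10.22, 0.06061) and (0.3788, 0.01056).
Slope = (0.06061 − 0.01056)/(10.22 − 0.3788) = 0.005083; intercept = 0.06061 − 0.005083×10.22 = 0.008634.
Vmax = 1/intercept = 116 mM/s; Km = slope × Vmax = 0.005083 × 116 = 0.589 µM.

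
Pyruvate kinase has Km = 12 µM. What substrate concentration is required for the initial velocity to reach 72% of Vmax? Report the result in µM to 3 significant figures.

30.9 µM

v/Vmax = [S]/(Km+[S]) = 0.72, so [S] = Km·0.72/(1 − 0.72) = 12 × 2.571.
[S] = 30.9 µM.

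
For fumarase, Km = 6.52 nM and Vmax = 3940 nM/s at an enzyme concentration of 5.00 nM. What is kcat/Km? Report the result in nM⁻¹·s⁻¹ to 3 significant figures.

121 nM⁻¹·s⁻¹

kcat = Vmax/[E]total = 3940/5.00 = 788 s⁻¹.
kcat/Km = 788/6.52 = 121 nM⁻¹·s⁻¹.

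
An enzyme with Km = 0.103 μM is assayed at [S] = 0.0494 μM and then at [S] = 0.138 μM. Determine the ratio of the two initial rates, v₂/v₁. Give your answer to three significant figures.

1.77

The fractional saturations are [S]/(Km+[S]) = 0.0494/0.1524 = 0.3241 and 0.138/0.2410 = 0.5726.
v₂/v₁ is just their ratio: 0.5726/0.3241 = 1.77.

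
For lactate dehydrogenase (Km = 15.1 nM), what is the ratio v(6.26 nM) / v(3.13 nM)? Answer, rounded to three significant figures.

The fractional saturations are [S]/(Km+[S]) = 3.13/18.23 = 0.1717 and 6.26/21.36 = 0.2931.
v₂/v₁ is just their ratio: 0.2931/0.1717 = 1.71.

1.71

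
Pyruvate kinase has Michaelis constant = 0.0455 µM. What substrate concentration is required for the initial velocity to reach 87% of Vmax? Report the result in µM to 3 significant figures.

v/Vmax = [S]/(Km+[S]) = 0.87, so [S] = Km·0.87/(1 − 0.87) = 0.0455 × 6.692.
[S] = 0.304 µM.

0.304 µM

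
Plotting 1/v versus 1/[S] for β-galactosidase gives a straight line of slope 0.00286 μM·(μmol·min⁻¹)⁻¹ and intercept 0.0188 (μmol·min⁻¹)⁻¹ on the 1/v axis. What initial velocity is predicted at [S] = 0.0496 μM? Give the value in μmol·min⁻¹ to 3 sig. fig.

The y-intercept is 1/Vmax, so Vmax = 1/0.0188 = 53.2 μmol·min⁻¹.
The slope is Km/Vmax, so Km = 0.00286 × 53.2 = 0.152 μM.
Then v = 53.2 × 0.0496/(0.152 + 0.0496) = 13.1 μmol·min⁻¹.

13.1 μmol·min⁻¹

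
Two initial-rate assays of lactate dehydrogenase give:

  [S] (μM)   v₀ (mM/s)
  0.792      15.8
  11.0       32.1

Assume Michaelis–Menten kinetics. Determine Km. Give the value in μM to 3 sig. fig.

In reciprocal form, 1/v = (Km/Vmax)·(1/[S]) + 1/Vmax. The two points give (1/[S], 1/v) = (1.263, 0.06329) and (0.09091, 0.03115).
Slope = (0.06329 − 0.03115)/(1.263 − 0.09091) = 0.02743; intercept = 0.06329 − 0.02743×1.263 = 0.02866.
Vmax = 1/intercept = 34.9 mM/s; Km = slope × Vmax = 0.02743 × 34.9 = 0.957 μM.

0.957 μM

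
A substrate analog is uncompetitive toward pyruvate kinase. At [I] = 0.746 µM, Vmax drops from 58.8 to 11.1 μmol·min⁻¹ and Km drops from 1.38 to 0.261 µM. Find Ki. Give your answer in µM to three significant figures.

0.174 µM

Uncompetitive: Vmax,app = Vmax/α (and Km,app = Km/α) with α = 1 + [I]/Ki.
α = Vmax/Vmax,app = 58.8/11.1 = 5.297.
Ki = [I]/(α − 1) = 0.746/4.297 = 0.174 µM.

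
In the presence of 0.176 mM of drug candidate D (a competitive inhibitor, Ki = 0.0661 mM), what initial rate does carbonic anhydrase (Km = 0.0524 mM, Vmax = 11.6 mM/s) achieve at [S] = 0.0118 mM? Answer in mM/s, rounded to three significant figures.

0.672 mM/s

With α = 1 + [I]/Ki = 1 + 0.176/0.0661 = 3.663, the competitive rate law is v = Vmax[S] / (αKm + [S]).
v = 11.6×0.0118 / (3.663×0.0524 + 0.0118) = 0.1369/0.2037 = 0.672 mM/s.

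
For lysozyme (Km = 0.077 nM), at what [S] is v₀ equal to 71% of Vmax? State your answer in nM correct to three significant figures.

v/Vmax = [S]/(Km+[S]) = 0.71, so [S] = Km·0.71/(1 − 0.71) = 0.077 × 2.448.
[S] = 0.189 nM.

0.189 nM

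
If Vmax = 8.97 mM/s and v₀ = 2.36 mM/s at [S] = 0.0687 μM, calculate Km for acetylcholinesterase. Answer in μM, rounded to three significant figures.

v/Vmax = 2.36/8.97 = 0.2631 = [S]/(Km+[S]).
So Km + [S] = [S]/0.2631 = 0.2611 μM, giving Km = 0.2611 − 0.0687 = 0.192 μM.

0.192 μM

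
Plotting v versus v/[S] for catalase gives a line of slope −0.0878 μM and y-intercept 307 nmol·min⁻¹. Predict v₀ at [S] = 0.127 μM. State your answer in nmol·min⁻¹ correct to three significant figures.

182 nmol·min⁻¹

In the Eadie–Hofstee form v = Vmax − Km·(v/[S]), the slope is −Km and the intercept is Vmax, so Km = 0.0878 μM and Vmax = 307 nmol·min⁻¹.
v = 307 × 0.127/(0.0878 + 0.127) = 182 nmol·min⁻¹.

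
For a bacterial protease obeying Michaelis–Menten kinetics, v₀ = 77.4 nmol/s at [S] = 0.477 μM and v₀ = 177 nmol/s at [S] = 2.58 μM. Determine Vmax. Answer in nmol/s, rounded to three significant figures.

In reciprocal form, 1/v = (Km/Vmax)·(1/[S]) + 1/Vmax. The two points give (1/[S], 1/v) = (2.096, 0.01292) and (0.3876, 0.005650).
Slope = (0.01292 − 0.005650)/(2.096 − 0.3876) = 0.004254; intercept = 0.01292 − 0.004254×2.096 = 0.004001.
Vmax = 1/intercept = 250 nmol/s; Km = slope × Vmax = 0.004254 × 250 = 1.06 μM.

250 nmol/s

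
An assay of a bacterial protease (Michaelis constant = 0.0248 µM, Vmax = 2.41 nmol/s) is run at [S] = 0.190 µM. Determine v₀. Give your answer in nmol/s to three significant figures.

[S]/(Km+[S]) = 0.190/0.2148 = 0.8845, the fractional saturation.
v = 0.8845 × Vmax = 0.8845 × 2.41 = 2.13 nmol/s.

2.13 nmol/s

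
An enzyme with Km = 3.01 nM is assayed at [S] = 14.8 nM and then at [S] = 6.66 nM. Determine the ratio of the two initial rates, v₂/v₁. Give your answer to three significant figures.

Since Vmax cancels, v₂/v₁ = [S]₂(Km+[S]₁) / [S]₁(Km+[S]₂).
= 6.66×(3.01+14.8) / (14.8×(3.01+6.66)) = 118.6/143.1 = 0.829.

0.829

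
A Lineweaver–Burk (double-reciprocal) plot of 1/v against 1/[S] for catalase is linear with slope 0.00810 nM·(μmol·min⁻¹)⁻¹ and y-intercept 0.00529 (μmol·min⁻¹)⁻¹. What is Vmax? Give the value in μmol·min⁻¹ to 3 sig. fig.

The y-intercept of a Lineweaver–Burk plot equals 1/Vmax, so Vmax = 1/0.00529 = 189 μmol·min⁻¹.

189 μmol·min⁻¹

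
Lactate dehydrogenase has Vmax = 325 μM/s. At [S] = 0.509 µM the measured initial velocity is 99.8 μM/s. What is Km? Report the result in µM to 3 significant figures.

v/Vmax = 99.8/325 = 0.3071 = [S]/(Km+[S]).
So Km + [S] = [S]/0.3071 = 1.658 µM, giving Km = 1.658 − 0.509 = 1.15 µM.

1.15 µM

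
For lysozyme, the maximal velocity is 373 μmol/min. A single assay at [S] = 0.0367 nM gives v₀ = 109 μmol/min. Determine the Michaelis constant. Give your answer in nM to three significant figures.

0.0889 nM

v/Vmax = 109/373 = 0.2922 = [S]/(Km+[S]).
So Km + [S] = [S]/0.2922 = 0.1256 nM, giving Km = 0.1256 − 0.0367 = 0.0889 nM.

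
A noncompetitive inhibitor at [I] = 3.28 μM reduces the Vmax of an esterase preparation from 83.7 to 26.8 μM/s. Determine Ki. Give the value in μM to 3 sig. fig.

Noncompetitive: Vmax,app = Vmax/α with α = 1 + [I]/Ki.
α = Vmax/Vmax,app = 83.7/26.8 = 3.123.
Ki = [I]/(α − 1) = 3.28/2.123 = 1.54 μM.

1.54 μM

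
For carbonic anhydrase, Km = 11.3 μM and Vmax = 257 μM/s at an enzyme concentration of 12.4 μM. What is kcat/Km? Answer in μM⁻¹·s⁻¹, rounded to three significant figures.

1.83 μM⁻¹·s⁻¹

kcat = Vmax/[E]total = 257/12.4 = 20.7 s⁻¹.
kcat/Km = 20.7/11.3 = 1.83 μM⁻¹·s⁻¹.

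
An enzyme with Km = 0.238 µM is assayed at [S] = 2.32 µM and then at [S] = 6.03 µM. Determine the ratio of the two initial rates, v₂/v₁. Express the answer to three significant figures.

1.06

The fractional saturations are [S]/(Km+[S]) = 2.32/2.558 = 0.9070 and 6.03/6.268 = 0.9620.
v₂/v₁ is just their ratio: 0.9620/0.9070 = 1.06.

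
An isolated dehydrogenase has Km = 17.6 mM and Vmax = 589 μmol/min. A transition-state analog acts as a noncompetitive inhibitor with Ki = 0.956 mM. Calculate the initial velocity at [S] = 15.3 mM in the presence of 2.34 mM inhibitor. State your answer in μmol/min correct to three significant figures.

With α = 1 + [I]/Ki = 1 + 2.34/0.956 = 3.448, the noncompetitive rate law is v = (Vmax/α)·[S] / (Km + [S]).
v = (589/3.448)×15.3 / (17.6 + 15.3) = 2614/32.90 = 79.4 μmol/min.

79.4 μmol/min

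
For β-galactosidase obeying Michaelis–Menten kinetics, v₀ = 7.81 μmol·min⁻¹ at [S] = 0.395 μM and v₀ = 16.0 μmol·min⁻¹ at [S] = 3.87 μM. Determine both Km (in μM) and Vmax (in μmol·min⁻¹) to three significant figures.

Km = 0.524 μM; Vmax = 18.2 μmol·min⁻¹

From v = Vmax[S]/(Km+[S]), each point gives Vmax = v(Km+[S])/[S].
Equating: 7.81(Km+0.395)/0.395 = 16.0(Km+3.87)/3.87.
19.77·Km + 7.81 = 4.134·Km + 16.0, so (19.77 − 4.134)·Km = 16.0 − 7.81.
Km = 8.190/15.64 = 0.524 μM; then Vmax = 7.81(0.524+0.395)/0.395 = 18.2 μmol·min⁻¹.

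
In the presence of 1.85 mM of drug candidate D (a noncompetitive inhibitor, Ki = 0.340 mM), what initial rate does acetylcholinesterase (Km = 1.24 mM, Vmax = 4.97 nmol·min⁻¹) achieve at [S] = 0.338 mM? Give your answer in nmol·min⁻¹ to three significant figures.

α = 1 + [I]/Ki = 1 + 1.85/0.340 = 6.441.
For a noncompetitive inhibitor, Vmax is reduced to Vmax/α while Km is unchanged: Km,app = 1.24 mM, Vmax,app = 0.772 nmol·min⁻¹.
v = Vmax,app·[S]/(Km,app + [S]) = 0.772 × 0.338/(1.24 + 0.338) = 0.165 nmol·min⁻¹.

0.165 nmol·min⁻¹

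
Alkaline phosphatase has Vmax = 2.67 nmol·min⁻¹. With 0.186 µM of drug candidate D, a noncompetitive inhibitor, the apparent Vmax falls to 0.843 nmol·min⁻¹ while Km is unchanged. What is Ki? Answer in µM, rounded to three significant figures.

Noncompetitive: Vmax,app = Vmax/α with α = 1 + [I]/Ki.
α = Vmax/Vmax,app = 2.67/0.843 = 3.167.
Since α = 1 + [I]/Ki, [I]/Ki = 3.167 − 1 = 2.167 and Ki = 0.186/2.167 = 0.0858 µM.

0.0858 µM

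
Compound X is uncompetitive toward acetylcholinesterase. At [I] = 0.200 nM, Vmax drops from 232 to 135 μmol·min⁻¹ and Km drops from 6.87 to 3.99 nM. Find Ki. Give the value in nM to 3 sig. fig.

0.278 nM

Uncompetitive: Vmax,app = Vmax/α (and Km,app = Km/α) with α = 1 + [I]/Ki.
α = Vmax/Vmax,app = 232/135 = 1.719.
Since α = 1 + [I]/Ki, [I]/Ki = 1.719 − 1 = 0.7185 and Ki = 0.200/0.7185 = 0.278 nM.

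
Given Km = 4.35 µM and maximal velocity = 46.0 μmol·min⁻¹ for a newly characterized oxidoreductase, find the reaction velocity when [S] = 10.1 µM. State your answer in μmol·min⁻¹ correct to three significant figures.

32.2 μmol·min⁻¹

v = Vmax·[S]/(Km + [S]) = 46.0 × 10.1 / (4.35 + 10.1)
  = 464.6 / 14.45 = 32.2 μmol·min⁻¹.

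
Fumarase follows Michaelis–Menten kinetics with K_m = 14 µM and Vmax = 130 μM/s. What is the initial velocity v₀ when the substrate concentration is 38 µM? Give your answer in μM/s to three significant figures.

95.0 μM/s

[S]/(Km+[S]) = 38/52.00 = 0.7308, the fractional saturation.
v = 0.7308 × Vmax = 0.7308 × 130 = 95.0 μM/s.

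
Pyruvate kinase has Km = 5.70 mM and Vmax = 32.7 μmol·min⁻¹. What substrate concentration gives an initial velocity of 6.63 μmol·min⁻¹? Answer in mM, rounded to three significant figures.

Rearranging v = Vmax[S]/(Km+[S]) gives [S] = Km·v/(Vmax − v).
[S] = 5.70 × 6.63 / (32.7 − 6.63) = 37.79/26.07 = 1.45 mM.

1.45 mM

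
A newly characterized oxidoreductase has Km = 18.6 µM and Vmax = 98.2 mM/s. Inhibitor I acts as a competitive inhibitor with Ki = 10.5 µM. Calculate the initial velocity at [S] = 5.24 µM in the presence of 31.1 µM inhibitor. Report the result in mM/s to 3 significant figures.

6.52 mM/s

α = 1 + [I]/Ki = 1 + 31.1/10.5 = 3.962.
For a competitive inhibitor, Vmax is unchanged and the apparent Km becomes α·Km: Km,app = 73.7 µM, Vmax,app = 98.2 mM/s.
v = Vmax,app·[S]/(Km,app + [S]) = 98.2 × 5.24/(73.7 + 5.24) = 6.52 mM/s.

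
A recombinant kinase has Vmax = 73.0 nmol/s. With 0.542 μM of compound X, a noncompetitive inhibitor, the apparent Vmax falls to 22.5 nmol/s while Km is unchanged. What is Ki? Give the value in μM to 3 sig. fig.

0.241 μM

Noncompetitive: Vmax,app = Vmax/α with α = 1 + [I]/Ki.
α = Vmax/Vmax,app = 73.0/22.5 = 3.244.
Since α = 1 + [I]/Ki, [I]/Ki = 3.244 − 1 = 2.244 and Ki = 0.542/2.244 = 0.241 μM.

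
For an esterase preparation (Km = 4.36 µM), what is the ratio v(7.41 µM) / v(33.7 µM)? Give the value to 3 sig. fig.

Since Vmax cancels, v₂/v₁ = [S]₂(Km+[S]₁) / [S]₁(Km+[S]₂).
= 7.41×(4.36+33.7) / (33.7×(4.36+7.41)) = 282.0/396.6 = 0.711.

0.711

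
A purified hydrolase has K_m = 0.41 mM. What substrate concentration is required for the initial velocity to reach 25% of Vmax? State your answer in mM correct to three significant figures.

v/Vmax = [S]/(Km+[S]) = 0.25, so [S] = Km·0.25/(1 − 0.25) = 0.41 × 0.3333.
[S] = 0.137 mM.

0.137 mM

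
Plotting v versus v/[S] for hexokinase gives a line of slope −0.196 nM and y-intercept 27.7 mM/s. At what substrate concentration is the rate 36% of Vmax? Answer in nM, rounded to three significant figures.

0.110 nM

The Eadie–Hofstee slope gives Km = 0.196 nM (slope = −Km).
v/Vmax = [S]/(Km+[S]) = 0.36 ⇒ [S] = Km·0.36/(1−0.36) = 0.196 × 0.5625 = 0.110 nM.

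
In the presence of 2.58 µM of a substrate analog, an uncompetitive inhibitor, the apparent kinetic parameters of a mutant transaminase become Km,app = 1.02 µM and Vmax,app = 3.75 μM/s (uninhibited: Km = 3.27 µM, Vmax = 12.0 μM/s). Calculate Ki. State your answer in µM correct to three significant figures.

Uncompetitive: Vmax,app = Vmax/α (and Km,app = Km/α) with α = 1 + [I]/Ki.
α = Vmax/Vmax,app = 12.0/3.75 = 3.200.
Since α = 1 + [I]/Ki, [I]/Ki = 3.200 − 1 = 2.200 and Ki = 2.58/2.200 = 1.17 µM.

1.17 µM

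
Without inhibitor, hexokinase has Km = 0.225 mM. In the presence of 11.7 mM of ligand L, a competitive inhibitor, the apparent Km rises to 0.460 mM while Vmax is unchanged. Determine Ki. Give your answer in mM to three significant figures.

11.2 mM

Competitive: Km,app = α·Km with α = 1 + [I]/Ki.
α = Km,app/Km = 0.460/0.225 = 2.044.
Ki = [I]/(α − 1) = 11.7/1.044 = 11.2 mM.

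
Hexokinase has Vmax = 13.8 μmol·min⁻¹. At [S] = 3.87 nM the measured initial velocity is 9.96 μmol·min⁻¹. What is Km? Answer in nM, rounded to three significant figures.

From v = Vmax[S]/(Km+[S]), Km = [S](Vmax − v)/v.
Km = 3.87 × (13.8 − 9.96) / 9.96 = 14.86/9.96 = 1.49 nM.

1.49 nM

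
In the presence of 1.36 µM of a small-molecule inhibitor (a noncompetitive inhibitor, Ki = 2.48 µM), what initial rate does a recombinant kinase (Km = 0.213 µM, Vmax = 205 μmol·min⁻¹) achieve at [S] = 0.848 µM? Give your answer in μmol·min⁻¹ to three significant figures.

106 μmol·min⁻¹

α = 1 + [I]/Ki = 1 + 1.36/2.48 = 1.548.
For a noncompetitive inhibitor, Vmax is reduced to Vmax/α while Km is unchanged: Km,app = 0.213 µM, Vmax,app = 132 μmol·min⁻¹.
v = Vmax,app·[S]/(Km,app + [S]) = 132 × 0.848/(0.213 + 0.848) = 106 μmol·min⁻¹.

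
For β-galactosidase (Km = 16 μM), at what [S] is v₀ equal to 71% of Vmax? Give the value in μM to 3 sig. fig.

39.2 μM

v/Vmax = [S]/(Km+[S]) = 0.71, so [S] = Km·0.71/(1 − 0.71) = 16 × 2.448.
[S] = 39.2 μM.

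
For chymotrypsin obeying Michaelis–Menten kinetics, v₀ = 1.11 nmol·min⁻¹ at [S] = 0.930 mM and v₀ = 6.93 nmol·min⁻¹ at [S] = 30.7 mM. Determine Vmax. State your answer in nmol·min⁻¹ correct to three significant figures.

8.29 nmol·min⁻¹

In reciprocal form, 1/v = (Km/Vmax)·(1/[S]) + 1/Vmax. The two points give (1/[S], 1/v) = (1.075, 0.9009) and (0.03257, 0.1443).
Slope = (0.9009 − 0.1443)/(1.075 − 0.03257) = 0.7256; intercept = 0.9009 − 0.7256×1.075 = 0.1207.
Vmax = 1/intercept = 8.29 nmol·min⁻¹; Km = slope × Vmax = 0.7256 × 8.29 = 6.01 mM.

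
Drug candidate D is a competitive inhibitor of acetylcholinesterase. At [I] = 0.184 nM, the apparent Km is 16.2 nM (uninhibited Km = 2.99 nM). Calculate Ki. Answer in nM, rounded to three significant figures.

Competitive: Km,app = α·Km with α = 1 + [I]/Ki.
α = Km,app/Km = 16.2/2.99 = 5.418.
Since α = 1 + [I]/Ki, [I]/Ki = 5.418 − 1 = 4.418 and Ki = 0.184/4.418 = 0.0416 nM.

0.0416 nM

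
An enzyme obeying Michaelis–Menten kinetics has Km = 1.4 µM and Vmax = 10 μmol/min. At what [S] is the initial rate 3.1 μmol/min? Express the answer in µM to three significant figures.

Rearranging v = Vmax[S]/(Km+[S]) gives [S] = Km·v/(Vmax − v).
[S] = 1.4 × 3.1 / (10 − 3.1) = 4.340/6.900 = 0.629 µM.

0.629 µM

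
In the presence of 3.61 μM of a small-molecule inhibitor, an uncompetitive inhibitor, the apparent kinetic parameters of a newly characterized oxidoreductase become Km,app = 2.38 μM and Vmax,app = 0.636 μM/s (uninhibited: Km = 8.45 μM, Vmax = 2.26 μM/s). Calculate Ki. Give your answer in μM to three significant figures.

1.41 μM

Uncompetitive: Vmax,app = Vmax/α (and Km,app = Km/α) with α = 1 + [I]/Ki.
α = Vmax/Vmax,app = 2.26/0.636 = 3.553.
Since α = 1 + [I]/Ki, [I]/Ki = 3.553 − 1 = 2.553 and Ki = 3.61/2.553 = 1.41 μM.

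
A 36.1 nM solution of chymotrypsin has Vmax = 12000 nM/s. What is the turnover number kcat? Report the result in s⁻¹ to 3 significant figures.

kcat = Vmax/[E]total = 12000 nM/s / 36.1 nM = 332 s⁻¹.

332 s⁻¹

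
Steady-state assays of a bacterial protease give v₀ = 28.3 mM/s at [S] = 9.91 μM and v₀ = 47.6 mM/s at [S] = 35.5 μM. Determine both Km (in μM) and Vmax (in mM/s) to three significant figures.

In reciprocal form, 1/v = (Km/Vmax)·(1/[S]) + 1/Vmax. The two points give (1/[S], 1/v) = (0.1009, 0.03534) and (0.02817, 0.02101).
Slope = (0.03534 − 0.02101)/(0.1009 − 0.02817) = 0.1970; intercept = 0.03534 − 0.1970×0.1009 = 0.01546.
Vmax = 1/intercept = 64.7 mM/s; Km = slope × Vmax = 0.1970 × 64.7 = 12.7 μM.

Km = 12.7 μM; Vmax = 64.7 mM/s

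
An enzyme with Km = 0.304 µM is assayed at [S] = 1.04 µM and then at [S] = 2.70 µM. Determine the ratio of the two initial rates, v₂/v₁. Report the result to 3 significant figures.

1.16

Since Vmax cancels, v₂/v₁ = [S]₂(Km+[S]₁) / [S]₁(Km+[S]₂).
= 2.70×(0.304+1.04) / (1.04×(0.304+2.70)) = 3.629/3.124 = 1.16.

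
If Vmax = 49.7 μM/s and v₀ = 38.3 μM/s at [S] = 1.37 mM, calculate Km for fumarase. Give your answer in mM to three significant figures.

From v = Vmax[S]/(Km+[S]), Km = [S](Vmax − v)/v.
Km = 1.37 × (49.7 − 38.3) / 38.3 = 15.62/38.3 = 0.408 mM.

0.408 mM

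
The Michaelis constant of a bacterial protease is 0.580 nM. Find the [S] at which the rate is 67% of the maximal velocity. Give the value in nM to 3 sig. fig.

1.18 nM

v/Vmax = [S]/(Km+[S]) = 0.67, so [S] = Km·0.67/(1 − 0.67) = 0.580 × 2.030.
[S] = 1.18 nM.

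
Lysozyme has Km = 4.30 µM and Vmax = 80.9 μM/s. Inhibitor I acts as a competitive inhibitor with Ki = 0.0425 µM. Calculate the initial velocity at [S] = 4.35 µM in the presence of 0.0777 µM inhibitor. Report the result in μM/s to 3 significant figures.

21.3 μM/s

α = 1 + [I]/Ki = 1 + 0.0777/0.0425 = 2.828.
For a competitive inhibitor, Vmax is unchanged and the apparent Km becomes α·Km: Km,app = 12.2 µM, Vmax,app = 80.9 μM/s.
v = Vmax,app·[S]/(Km,app + [S]) = 80.9 × 4.35/(12.2 + 4.35) = 21.3 μM/s.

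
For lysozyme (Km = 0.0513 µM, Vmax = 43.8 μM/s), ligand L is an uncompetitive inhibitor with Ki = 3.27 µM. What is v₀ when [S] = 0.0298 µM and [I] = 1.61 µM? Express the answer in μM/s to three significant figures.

13.6 μM/s

α = 1 + [I]/Ki = 1 + 1.61/3.27 = 1.492.
For an uncompetitive inhibitor, both parameters are divided by α, giving Vmax/α and Km/α: Km,app = 0.0344 µM, Vmax,app = 29.3 μM/s.
v = Vmax,app·[S]/(Km,app + [S]) = 29.3 × 0.0298/(0.0344 + 0.0298) = 13.6 μM/s.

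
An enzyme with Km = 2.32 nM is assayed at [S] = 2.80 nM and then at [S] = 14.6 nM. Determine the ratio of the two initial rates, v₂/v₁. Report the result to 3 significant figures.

1.58

The fractional saturations are [S]/(Km+[S]) = 2.80/5.120 = 0.5469 and 14.6/16.92 = 0.8629.
v₂/v₁ is just their ratio: 0.8629/0.5469 = 1.58.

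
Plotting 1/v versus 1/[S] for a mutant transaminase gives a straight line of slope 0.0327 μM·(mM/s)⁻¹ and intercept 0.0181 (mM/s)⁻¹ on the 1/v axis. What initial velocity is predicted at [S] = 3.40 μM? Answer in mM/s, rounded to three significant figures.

36.1 mM/s

The y-intercept is 1/Vmax, so Vmax = 1/0.0181 = 55.2 mM/s.
The slope is Km/Vmax, so Km = 0.0327 × 55.2 = 1.81 μM.
Then v = 55.2 × 3.40/(1.81 + 3.40) = 36.1 mM/s.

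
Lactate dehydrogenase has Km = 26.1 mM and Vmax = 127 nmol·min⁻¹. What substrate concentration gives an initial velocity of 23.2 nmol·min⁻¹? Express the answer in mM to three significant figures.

5.83 mM

Rearranging v = Vmax[S]/(Km+[S]) gives [S] = Km·v/(Vmax − v).
[S] = 26.1 × 23.2 / (127 − 23.2) = 605.5/103.8 = 5.83 mM.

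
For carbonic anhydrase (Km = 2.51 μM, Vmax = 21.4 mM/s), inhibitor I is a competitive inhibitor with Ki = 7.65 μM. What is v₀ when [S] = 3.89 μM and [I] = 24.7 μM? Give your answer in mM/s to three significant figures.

With α = 1 + [I]/Ki = 1 + 24.7/7.65 = 4.229, the competitive rate law is v = Vmax[S] / (αKm + [S]).
v = 21.4×3.89 / (4.229×2.51 + 3.89) = 83.25/14.50 = 5.74 mM/s.

5.74 mM/s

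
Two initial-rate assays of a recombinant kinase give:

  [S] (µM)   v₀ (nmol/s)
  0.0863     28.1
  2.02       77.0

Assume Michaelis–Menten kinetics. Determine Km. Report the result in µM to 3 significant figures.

From v = Vmax[S]/(Km+[S]), each point gives Vmax = v(Km+[S])/[S].
Equating: 28.1(Km+0.0863)/0.0863 = 77.0(Km+2.02)/2.02.
325.6·Km + 28.1 = 38.12·Km + 77.0, so (325.6 − 38.12)·Km = 77.0 − 28.1.
Km = 48.90/287.5 = 0.170 µM; then Vmax = 28.1(0.170+0.0863)/0.0863 = 83.5 nmol/s.

0.170 µM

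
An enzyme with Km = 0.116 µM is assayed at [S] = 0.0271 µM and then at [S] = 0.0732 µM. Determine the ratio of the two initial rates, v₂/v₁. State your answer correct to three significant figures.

2.04

The fractional saturations are [S]/(Km+[S]) = 0.0271/0.1431 = 0.1894 and 0.0732/0.1892 = 0.3869.
v₂/v₁ is just their ratio: 0.3869/0.1894 = 2.04.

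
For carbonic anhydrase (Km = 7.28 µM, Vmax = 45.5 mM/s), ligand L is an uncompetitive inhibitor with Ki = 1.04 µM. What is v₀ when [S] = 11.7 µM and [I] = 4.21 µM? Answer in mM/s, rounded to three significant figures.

With α = 1 + [I]/Ki = 1 + 4.21/1.04 = 5.048, the uncompetitive rate law is v = (Vmax/α)·[S] / (Km/α + [S]).
v = (45.5/5.048)×11.7 / (7.28/5.048 + 11.7) = 105.5/13.14 = 8.02 mM/s.

8.02 mM/s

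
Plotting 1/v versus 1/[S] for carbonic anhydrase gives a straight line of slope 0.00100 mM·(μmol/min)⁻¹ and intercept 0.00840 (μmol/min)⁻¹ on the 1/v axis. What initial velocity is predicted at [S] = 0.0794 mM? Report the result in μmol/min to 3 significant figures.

The y-intercept is 1/Vmax, so Vmax = 1/0.00840 = 119 μmol/min.
The slope is Km/Vmax, so Km = 0.00100 × 119 = 0.119 mM.
Then v = 119 × 0.0794/(0.119 + 0.0794) = 47.6 μmol/min.

47.6 μmol/min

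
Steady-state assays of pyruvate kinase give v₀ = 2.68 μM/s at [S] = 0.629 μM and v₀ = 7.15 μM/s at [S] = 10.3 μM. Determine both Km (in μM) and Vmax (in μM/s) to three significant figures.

Km = 1.25 μM; Vmax = 8.02 μM/s

In reciprocal form, 1/v = (Km/Vmax)·(1/[S]) + 1/Vmax. The two points give (1/[S], 1/v) = (1.590, 0.3731) and (0.09709, 0.1399).
Slope = (0.3731 − 0.1399)/(1.590 − 0.09709) = 0.1563; intercept = 0.3731 − 0.1563×1.590 = 0.1247.
Vmax = 1/intercept = 8.02 μM/s; Km = slope × Vmax = 0.1563 × 8.02 = 1.25 μM.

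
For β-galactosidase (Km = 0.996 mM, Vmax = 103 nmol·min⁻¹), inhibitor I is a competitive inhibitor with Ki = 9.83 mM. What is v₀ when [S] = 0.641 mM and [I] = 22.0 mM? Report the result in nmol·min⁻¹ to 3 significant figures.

With α = 1 + [I]/Ki = 1 + 22.0/9.83 = 3.238, the competitive rate law is v = Vmax[S] / (αKm + [S]).
v = 103×0.641 / (3.238×0.996 + 0.641) = 66.02/3.866 = 17.1 nmol·min⁻¹.

17.1 nmol·min⁻¹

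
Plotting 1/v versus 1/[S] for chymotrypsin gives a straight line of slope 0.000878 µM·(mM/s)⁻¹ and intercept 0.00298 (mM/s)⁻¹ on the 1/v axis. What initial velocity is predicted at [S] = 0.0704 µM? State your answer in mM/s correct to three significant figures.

64.7 mM/s

The y-intercept is 1/Vmax, so Vmax = 1/0.00298 = 336 mM/s.
The slope is Km/Vmax, so Km = 0.000878 × 336 = 0.295 µM.
Then v = 336 × 0.0704/(0.295 + 0.0704) = 64.7 mM/s.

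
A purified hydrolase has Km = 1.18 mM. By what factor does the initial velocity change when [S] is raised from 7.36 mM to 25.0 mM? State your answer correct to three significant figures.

Since Vmax cancels, v₂/v₁ = [S]₂(Km+[S]₁) / [S]₁(Km+[S]₂).
= 25.0×(1.18+7.36) / (7.36×(1.18+25.0)) = 213.5/192.7 = 1.11.

1.11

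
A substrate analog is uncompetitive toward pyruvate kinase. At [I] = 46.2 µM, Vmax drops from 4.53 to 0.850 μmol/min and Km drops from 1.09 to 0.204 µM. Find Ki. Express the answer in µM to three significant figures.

Uncompetitive: Vmax,app = Vmax/α (and Km,app = Km/α) with α = 1 + [I]/Ki.
α = Vmax/Vmax,app = 4.53/0.850 = 5.329.
Ki = [I]/(α − 1) = 46.2/4.329 = 10.7 µM.

10.7 µM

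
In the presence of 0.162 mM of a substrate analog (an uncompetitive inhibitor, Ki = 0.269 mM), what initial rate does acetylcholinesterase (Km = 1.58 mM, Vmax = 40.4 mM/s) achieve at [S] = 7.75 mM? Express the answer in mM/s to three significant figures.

22.4 mM/s

α = 1 + [I]/Ki = 1 + 0.162/0.269 = 1.602.
For an uncompetitive inhibitor, both parameters are divided by α, giving Vmax/α and Km/α: Km,app = 0.986 mM, Vmax,app = 25.2 mM/s.
v = Vmax,app·[S]/(Km,app + [S]) = 25.2 × 7.75/(0.986 + 7.75) = 22.4 mM/s.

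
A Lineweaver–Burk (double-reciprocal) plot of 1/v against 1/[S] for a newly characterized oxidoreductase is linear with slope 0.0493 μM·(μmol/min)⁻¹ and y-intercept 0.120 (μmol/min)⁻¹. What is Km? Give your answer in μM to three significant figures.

0.411 μM

y-intercept = 1/Vmax ⇒ Vmax = 8.33 μmol/min; slope = Km/Vmax ⇒ Km = slope × Vmax.
Km = 0.0493 × 8.33 = 0.411 μM.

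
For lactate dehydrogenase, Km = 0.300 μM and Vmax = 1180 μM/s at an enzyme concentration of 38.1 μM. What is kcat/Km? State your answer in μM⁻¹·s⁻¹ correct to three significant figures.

kcat = Vmax/[E]total = 1180/38.1 = 31.0 s⁻¹.
kcat/Km = 31.0/0.300 = 103 μM⁻¹·s⁻¹.

103 μM⁻¹·s⁻¹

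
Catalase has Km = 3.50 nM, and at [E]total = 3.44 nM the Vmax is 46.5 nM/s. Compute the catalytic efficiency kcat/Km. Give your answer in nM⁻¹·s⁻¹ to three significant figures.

kcat = Vmax/[E]total = 46.5/3.44 = 13.5 s⁻¹.
kcat/Km = 13.5/3.50 = 3.86 nM⁻¹·s⁻¹.

3.86 nM⁻¹·s⁻¹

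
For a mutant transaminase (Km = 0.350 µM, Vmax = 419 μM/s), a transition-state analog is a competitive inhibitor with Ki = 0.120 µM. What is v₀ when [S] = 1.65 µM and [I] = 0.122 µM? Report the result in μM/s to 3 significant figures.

293 μM/s

With α = 1 + [I]/Ki = 1 + 0.122/0.120 = 2.017, the competitive rate law is v = Vmax[S] / (αKm + [S]).
v = 419×1.65 / (2.017×0.350 + 1.65) = 691.3/2.356 = 293 μM/s.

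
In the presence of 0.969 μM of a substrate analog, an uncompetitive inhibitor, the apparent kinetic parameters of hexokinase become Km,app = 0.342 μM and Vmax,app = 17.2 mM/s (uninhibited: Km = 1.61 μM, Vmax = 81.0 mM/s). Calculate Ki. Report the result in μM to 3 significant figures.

0.261 μM

Uncompetitive: Vmax,app = Vmax/α (and Km,app = Km/α) with α = 1 + [I]/Ki.
α = Vmax/Vmax,app = 81.0/17.2 = 4.709.
Since α = 1 + [I]/Ki, [I]/Ki = 4.709 − 1 = 3.709 and Ki = 0.969/3.709 = 0.261 μM.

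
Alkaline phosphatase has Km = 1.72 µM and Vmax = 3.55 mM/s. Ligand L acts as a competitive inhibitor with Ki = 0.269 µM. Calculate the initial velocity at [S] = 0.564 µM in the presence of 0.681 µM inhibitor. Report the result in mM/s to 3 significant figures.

0.302 mM/s

With α = 1 + [I]/Ki = 1 + 0.681/0.269 = 3.532, the competitive rate law is v = Vmax[S] / (αKm + [S]).
v = 3.55×0.564 / (3.532×1.72 + 0.564) = 2.002/6.638 = 0.302 mM/s.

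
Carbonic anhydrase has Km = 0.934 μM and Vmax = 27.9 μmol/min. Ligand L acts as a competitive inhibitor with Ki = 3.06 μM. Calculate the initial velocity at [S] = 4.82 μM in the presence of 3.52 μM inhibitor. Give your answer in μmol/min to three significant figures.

19.7 μmol/min

α = 1 + [I]/Ki = 1 + 3.52/3.06 = 2.150.
For a competitive inhibitor, Vmax is unchanged and the apparent Km becomes α·Km: Km,app = 2.01 μM, Vmax,app = 27.9 μmol/min.
v = Vmax,app·[S]/(Km,app + [S]) = 27.9 × 4.82/(2.01 + 4.82) = 19.7 μmol/min.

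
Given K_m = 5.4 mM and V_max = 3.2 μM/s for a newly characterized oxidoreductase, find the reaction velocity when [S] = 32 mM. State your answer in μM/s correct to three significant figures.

2.74 μM/s

v = Vmax·[S]/(Km + [S]) = 3.2 × 32 / (5.4 + 32)
  = 102.4 / 37.40 = 2.74 μM/s.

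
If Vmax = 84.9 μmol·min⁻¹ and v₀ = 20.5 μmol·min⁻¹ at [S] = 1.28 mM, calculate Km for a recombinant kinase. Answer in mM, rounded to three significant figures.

v/Vmax = 20.5/84.9 = 0.2415 = [S]/(Km+[S]).
So Km + [S] = [S]/0.2415 = 5.301 mM, giving Km = 5.301 − 1.28 = 4.02 mM.

4.02 mM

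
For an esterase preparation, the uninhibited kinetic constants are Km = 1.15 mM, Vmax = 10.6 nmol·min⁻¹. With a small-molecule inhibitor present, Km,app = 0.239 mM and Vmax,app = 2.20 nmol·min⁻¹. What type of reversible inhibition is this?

Both Km and Vmax decrease by the same factor (~4.81-fold) — characteristic of uncompetitive inhibition.

uncompetitive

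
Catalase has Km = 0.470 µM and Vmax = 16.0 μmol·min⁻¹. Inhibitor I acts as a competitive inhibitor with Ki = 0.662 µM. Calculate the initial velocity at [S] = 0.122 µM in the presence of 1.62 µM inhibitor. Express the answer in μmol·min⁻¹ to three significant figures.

With α = 1 + [I]/Ki = 1 + 1.62/0.662 = 3.447, the competitive rate law is v = Vmax[S] / (αKm + [S]).
v = 16.0×0.122 / (3.447×0.470 + 0.122) = 1.952/1.742 = 1.12 μmol·min⁻¹.

1.12 μmol·min⁻¹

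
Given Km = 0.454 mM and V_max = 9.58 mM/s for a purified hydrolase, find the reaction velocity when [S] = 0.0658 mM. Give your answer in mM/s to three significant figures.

1.21 mM/s

v = Vmax·[S]/(Km + [S]) = 9.58 × 0.0658 / (0.454 + 0.0658)
  = 0.6304 / 0.5198 = 1.21 mM/s.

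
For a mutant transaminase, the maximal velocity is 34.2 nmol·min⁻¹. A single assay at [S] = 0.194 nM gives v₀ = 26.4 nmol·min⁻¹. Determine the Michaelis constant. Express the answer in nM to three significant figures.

From v = Vmax[S]/(Km+[S]), Km = [S](Vmax − v)/v.
Km = 0.194 × (34.2 − 26.4) / 26.4 = 1.513/26.4 = 0.0573 nM.

0.0573 nM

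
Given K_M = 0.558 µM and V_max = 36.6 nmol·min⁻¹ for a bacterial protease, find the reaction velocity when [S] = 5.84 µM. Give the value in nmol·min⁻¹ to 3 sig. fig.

33.4 nmol·min⁻¹

[S]/(Km+[S]) = 5.84/6.398 = 0.9128, the fractional saturation.
v = 0.9128 × Vmax = 0.9128 × 36.6 = 33.4 nmol·min⁻¹.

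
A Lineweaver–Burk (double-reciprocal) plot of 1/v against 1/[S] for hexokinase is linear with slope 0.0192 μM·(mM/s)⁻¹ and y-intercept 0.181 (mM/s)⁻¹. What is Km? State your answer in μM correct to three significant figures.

0.106 μM

y-intercept = 1/Vmax ⇒ Vmax = 5.52 mM/s; slope = Km/Vmax ⇒ Km = slope × Vmax.
Km = 0.0192 × 5.52 = 0.106 μM.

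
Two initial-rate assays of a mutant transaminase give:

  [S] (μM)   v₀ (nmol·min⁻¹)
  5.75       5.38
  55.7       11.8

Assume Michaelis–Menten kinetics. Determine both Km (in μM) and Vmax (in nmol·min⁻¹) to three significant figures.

Km = 8.87 μM; Vmax = 13.7 nmol·min⁻¹

In reciprocal form, 1/v = (Km/Vmax)·(1/[S]) + 1/Vmax. The two points give (1/[S], 1/v) = (0.1739, 0.1859) and (0.01795, 0.08475).
Slope = (0.1859 − 0.08475)/(0.1739 − 0.01795) = 0.6484; intercept = 0.1859 − 0.6484×0.1739 = 0.07310.
Vmax = 1/intercept = 13.7 nmol·min⁻¹; Km = slope × Vmax = 0.6484 × 13.7 = 8.87 μM.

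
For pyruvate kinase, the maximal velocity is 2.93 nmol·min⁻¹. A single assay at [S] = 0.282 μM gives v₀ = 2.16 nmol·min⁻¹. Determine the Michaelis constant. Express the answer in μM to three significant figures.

v/Vmax = 2.16/2.93 = 0.7372 = [S]/(Km+[S]).
So Km + [S] = [S]/0.7372 = 0.3825 μM, giving Km = 0.3825 − 0.282 = 0.101 μM.

0.101 μM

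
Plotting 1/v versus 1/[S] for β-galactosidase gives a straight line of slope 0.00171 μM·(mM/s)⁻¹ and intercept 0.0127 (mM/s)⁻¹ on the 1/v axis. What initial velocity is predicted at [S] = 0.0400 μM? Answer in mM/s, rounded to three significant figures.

The y-intercept is 1/Vmax, so Vmax = 1/0.0127 = 78.7 mM/s.
The slope is Km/Vmax, so Km = 0.00171 × 78.7 = 0.135 μM.
Then v = 78.7 × 0.0400/(0.135 + 0.0400) = 18.0 mM/s.

18.0 mM/s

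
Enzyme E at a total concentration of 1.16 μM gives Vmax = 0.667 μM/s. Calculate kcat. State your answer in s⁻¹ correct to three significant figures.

0.575 s⁻¹

kcat = Vmax/[E]total = 0.667 μM/s / 1.16 μM = 0.575 s⁻¹.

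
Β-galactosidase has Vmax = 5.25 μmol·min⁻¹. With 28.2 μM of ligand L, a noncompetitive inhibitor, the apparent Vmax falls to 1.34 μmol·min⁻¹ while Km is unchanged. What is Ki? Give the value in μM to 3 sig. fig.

9.66 μM

Noncompetitive: Vmax,app = Vmax/α with α = 1 + [I]/Ki.
α = Vmax/Vmax,app = 5.25/1.34 = 3.918.
Ki = [I]/(α − 1) = 28.2/2.918 = 9.66 μM.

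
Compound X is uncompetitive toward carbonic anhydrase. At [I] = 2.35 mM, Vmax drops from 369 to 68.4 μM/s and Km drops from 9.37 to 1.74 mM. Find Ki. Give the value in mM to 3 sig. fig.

0.535 mM

Uncompetitive: Vmax,app = Vmax/α (and Km,app = Km/α) with α = 1 + [I]/Ki.
α = Vmax/Vmax,app = 369/68.4 = 5.395.
Ki = [I]/(α − 1) = 2.35/4.395 = 0.535 mM.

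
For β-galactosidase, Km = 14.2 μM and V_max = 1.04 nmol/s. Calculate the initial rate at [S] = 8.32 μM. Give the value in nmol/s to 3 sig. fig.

0.384 nmol/s

v = Vmax·[S]/(Km + [S]) = 1.04 × 8.32 / (14.2 + 8.32)
  = 8.653 / 22.52 = 0.384 nmol/s.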